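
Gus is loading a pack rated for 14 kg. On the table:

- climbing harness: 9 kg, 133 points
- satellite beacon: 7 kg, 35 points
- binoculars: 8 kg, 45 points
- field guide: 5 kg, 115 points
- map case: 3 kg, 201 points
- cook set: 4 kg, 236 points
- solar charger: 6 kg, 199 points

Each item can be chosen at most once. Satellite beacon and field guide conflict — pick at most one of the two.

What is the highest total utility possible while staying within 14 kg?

636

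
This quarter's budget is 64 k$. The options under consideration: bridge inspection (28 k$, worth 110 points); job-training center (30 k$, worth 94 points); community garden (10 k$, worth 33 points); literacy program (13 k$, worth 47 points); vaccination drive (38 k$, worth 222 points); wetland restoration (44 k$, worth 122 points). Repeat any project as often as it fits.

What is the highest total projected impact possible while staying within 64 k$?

316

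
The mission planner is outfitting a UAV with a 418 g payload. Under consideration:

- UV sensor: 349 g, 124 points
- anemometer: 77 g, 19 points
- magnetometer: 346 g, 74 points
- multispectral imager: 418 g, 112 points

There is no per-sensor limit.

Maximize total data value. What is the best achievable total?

Best packing: UV sensor — 349 g, 124 total.
The spare 69 g is too small for any remaining sensor, and no exchange beats 124.

124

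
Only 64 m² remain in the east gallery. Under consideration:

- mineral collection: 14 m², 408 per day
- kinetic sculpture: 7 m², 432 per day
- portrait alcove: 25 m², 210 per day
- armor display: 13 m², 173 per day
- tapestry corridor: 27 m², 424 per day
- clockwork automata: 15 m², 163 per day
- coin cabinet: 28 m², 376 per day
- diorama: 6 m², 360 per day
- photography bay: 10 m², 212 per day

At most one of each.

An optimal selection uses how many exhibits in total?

The maximum expected visitors within 64 m² is 1836.
For example mineral collection + kinetic sculpture + tapestry corridor + diorama + photography bay achieves it, using 64 m².
Any selection reaching 1836 contains exactly 5 exhibits.

5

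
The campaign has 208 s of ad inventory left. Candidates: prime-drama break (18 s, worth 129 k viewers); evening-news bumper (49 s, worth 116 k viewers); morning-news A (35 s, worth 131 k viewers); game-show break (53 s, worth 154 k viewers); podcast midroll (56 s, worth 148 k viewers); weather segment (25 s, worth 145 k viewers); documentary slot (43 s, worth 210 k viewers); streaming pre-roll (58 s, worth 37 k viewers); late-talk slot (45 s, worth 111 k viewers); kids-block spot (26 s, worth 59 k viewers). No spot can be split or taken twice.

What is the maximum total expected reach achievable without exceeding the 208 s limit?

828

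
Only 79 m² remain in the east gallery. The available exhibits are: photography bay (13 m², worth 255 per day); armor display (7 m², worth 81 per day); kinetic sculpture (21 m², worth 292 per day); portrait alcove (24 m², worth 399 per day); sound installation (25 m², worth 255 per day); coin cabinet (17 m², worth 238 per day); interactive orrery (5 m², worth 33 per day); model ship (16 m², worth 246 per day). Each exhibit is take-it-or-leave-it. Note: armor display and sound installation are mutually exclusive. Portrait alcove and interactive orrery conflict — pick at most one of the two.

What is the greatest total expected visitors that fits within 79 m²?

1219

Density check — photography bay 19.62, portrait alcove 16.62, model ship 15.38 are the best per m².
Photography bay + armor display + portrait alcove + coin cabinet + model ship uses 77 of the 79 m² and totals 1219.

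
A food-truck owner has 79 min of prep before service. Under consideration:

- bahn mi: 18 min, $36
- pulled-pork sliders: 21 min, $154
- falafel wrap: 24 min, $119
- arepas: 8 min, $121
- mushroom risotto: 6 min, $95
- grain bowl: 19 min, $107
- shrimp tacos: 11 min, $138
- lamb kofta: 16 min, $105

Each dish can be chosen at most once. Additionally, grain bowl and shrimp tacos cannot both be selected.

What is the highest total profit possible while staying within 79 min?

627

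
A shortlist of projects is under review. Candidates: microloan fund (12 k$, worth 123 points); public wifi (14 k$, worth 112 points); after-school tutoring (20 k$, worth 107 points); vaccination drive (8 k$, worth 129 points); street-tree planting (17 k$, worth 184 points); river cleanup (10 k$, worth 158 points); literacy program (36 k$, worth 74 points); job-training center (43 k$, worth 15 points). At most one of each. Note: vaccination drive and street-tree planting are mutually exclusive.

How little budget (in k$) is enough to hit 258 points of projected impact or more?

18

Need the lightest bundle worth ≥ 258.
vaccination drive + river cleanup reaches 287 using 18 k$.
Below 18 k$ the best achievable stays under 258.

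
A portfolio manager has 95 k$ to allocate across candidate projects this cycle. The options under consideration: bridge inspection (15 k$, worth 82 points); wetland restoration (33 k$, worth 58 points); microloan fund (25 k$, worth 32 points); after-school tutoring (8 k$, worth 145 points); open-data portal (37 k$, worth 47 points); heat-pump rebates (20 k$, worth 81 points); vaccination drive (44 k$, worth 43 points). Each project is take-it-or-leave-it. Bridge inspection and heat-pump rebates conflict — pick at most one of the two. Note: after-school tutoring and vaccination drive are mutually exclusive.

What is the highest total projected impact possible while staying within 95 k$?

332

Bridge inspection + wetland restoration + after-school tutoring + open-data portal uses 93 of the 95 k$ and totals 332.
No other feasible combination exceeds 332.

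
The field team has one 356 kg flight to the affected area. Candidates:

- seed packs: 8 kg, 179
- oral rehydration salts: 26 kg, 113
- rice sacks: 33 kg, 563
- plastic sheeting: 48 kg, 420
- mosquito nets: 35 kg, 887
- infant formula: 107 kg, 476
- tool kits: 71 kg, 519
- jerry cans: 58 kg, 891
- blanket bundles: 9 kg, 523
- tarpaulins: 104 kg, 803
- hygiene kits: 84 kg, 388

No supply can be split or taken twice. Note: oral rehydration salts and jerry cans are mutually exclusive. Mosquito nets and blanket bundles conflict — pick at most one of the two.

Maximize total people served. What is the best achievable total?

4083

Best packing: rice sacks + plastic sheeting + mosquito nets + tool kits + jerry cans + tarpaulins — 349 kg, 4083 total.
Next best is seed packs + rice sacks + plastic sheeting + tool kits + jerry cans + blanket bundles + tarpaulins at 3898 (331 kg) — short by 185.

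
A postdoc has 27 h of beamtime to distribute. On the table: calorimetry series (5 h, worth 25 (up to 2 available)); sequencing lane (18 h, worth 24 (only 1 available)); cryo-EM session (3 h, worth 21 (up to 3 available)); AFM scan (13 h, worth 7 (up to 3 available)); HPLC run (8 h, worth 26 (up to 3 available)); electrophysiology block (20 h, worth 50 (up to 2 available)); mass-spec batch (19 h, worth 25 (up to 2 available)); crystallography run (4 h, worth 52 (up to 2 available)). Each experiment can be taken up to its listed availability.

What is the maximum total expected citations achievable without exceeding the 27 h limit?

217

By expected citations per h: crystallography run 13.00, cryo-EM session 7.00, calorimetry series 5.00 lead.
Taking 2×calorimetry series + 3×cryo-EM session + 2×crystallography run: 27 h used, 217 in expected citations.
Nothing else within 27 h beats 217.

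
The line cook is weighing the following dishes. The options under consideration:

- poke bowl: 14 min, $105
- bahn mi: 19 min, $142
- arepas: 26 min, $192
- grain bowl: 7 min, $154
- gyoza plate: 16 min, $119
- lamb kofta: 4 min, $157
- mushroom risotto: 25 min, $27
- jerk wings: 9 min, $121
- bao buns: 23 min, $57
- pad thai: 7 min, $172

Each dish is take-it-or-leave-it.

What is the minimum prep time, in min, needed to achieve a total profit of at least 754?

53

Minimise min subject to total profit ≥ 754.
arepas + grain bowl + lamb kofta + jerk wings + pad thai reaches 796 using 53 min.
Any bundle with less than 53 min falls short of 754.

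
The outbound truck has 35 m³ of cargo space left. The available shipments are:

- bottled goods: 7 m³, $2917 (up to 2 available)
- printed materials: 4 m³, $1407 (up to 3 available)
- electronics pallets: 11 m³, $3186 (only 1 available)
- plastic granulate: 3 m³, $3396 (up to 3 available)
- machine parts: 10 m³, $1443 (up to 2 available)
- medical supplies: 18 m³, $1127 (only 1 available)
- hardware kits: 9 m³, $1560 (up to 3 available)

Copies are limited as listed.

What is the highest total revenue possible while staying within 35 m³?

Density check — plastic granulate 1132.00, bottled goods 416.71, printed materials 351.75 are the best per m³.
Taking 2×bottled goods + 3×printed materials + 3×plastic granulate: 35 m³ used, 20243 in revenue.
Every other selection either busts 35 m³ or exceeds an availability limit or fails to beat 20243.

20243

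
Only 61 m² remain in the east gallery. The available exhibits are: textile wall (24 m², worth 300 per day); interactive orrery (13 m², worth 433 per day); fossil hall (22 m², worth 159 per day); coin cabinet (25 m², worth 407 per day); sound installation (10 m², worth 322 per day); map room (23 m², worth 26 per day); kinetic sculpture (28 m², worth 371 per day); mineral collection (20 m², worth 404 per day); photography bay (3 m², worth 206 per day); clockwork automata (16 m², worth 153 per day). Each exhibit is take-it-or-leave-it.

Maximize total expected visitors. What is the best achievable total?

Greedy by ratio would take interactive orrery + sound installation + mineral collection + photography bay: 46 m² used, total 1365.
Dropping sound installation frees 10 m²; slotting in coin cabinet (25 m²) lifts the total to 1450 at 61 m².
That's the maximum — no swap from here does better than 1450.

1450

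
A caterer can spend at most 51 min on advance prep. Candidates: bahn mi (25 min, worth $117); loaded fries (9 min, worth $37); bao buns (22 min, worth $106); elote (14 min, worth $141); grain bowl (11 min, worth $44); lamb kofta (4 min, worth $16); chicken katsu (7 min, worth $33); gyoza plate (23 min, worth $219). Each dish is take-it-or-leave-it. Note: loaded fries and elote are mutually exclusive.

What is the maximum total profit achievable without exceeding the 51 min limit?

Density check — elote 10.07, gyoza plate 9.52, bao buns 4.82, chicken katsu 4.71 are the best per min.
The ratio ordering already packs tightly: elote + lamb kofta + chicken katsu + gyoza plate, 48 min, 409.
Runner-up elote + grain bowl + gyoza plate tops out at 404.

409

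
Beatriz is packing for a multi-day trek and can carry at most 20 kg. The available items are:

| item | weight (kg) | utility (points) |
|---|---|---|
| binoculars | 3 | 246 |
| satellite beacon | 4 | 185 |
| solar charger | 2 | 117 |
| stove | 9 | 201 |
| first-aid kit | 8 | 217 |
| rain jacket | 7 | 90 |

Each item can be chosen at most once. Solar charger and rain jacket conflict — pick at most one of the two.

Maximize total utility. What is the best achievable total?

Best packing: binoculars + satellite beacon + solar charger + first-aid kit — 17 kg, 765 total.
The closest alternative, binoculars + satellite beacon + solar charger + stove, reaches only 749.

765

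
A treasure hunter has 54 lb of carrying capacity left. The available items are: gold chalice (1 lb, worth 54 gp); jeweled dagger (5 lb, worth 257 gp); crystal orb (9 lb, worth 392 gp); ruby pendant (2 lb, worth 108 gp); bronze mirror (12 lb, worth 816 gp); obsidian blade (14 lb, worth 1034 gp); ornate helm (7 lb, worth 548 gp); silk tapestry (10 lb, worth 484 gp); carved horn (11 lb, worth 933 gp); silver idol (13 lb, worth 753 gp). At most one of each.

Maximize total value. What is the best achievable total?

3815

A density-first pass picks gold chalice + jeweled dagger + ruby pendant + bronze mirror + obsidian blade + ornate helm + carved horn — 3750 at 52 lb.
Dropping gold chalice and jeweled dagger and ruby pendant frees 8 lb; slotting in silk tapestry (10 lb) lifts the total to 3815 at 54 lb.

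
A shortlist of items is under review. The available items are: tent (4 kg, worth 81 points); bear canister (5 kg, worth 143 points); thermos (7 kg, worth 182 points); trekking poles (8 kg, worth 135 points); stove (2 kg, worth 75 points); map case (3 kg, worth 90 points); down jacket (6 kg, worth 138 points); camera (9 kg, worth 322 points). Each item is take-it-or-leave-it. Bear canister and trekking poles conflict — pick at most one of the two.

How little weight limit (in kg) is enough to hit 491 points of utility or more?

16

Look for the lowest-weight combination reaching 491.
thermos + camera: 504 utility at 16 kg.
Any bundle with less than 16 kg falls short of 491.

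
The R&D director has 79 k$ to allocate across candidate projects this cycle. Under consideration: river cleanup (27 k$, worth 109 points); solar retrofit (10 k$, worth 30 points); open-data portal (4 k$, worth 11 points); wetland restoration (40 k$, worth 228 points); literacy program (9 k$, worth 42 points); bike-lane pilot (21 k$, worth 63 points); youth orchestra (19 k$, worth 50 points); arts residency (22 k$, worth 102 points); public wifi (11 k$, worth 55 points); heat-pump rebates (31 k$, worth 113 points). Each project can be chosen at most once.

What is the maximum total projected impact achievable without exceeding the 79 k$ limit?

Taking the top-ratio projects first gives solar retrofit + open-data portal + wetland restoration + literacy program + public wifi for 366 (74 k$).
The 19 k$ tied up in solar retrofit and literacy program is better spent on arts residency — total rises to 396 (77 k$).

396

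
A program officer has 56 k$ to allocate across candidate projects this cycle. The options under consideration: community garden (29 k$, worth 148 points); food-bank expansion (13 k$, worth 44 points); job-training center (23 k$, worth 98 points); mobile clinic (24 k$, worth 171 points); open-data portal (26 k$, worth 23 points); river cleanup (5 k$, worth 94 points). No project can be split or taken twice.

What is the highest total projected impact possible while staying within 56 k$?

363

Job-training center + mobile clinic + river cleanup uses 52 of the 56 k$ and totals 363.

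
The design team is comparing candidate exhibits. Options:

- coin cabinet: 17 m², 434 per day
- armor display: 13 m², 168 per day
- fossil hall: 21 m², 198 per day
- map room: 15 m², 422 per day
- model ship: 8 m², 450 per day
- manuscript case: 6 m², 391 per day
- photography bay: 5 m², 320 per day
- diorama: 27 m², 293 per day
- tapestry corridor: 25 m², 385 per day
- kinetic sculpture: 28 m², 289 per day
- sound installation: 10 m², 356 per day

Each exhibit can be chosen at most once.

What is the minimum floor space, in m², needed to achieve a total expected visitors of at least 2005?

51

Need the lightest bundle worth ≥ 2005.
coin cabinet + map room + model ship + manuscript case + photography bay reaches 2017 using 51 m².
Below 51 m² the best achievable stays under 2005.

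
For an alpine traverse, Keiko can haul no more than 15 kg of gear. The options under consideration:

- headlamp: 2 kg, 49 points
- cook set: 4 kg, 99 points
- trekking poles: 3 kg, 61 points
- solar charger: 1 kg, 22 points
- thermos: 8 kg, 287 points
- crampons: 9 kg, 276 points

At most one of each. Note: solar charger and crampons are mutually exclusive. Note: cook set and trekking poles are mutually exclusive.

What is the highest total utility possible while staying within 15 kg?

The ratio ordering already packs tightly: headlamp + cook set + solar charger + thermos, 15 kg, 457.
The closest alternative, headlamp + cook set + thermos, reaches only 435.

457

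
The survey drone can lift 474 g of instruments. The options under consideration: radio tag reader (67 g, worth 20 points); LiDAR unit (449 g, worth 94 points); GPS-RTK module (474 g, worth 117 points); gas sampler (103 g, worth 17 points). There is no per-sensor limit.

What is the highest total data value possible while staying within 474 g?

The ratio ordering already packs tightly: 7×radio tag reader, 469 g, 140.
The spare 5 g is too small for any remaining sensor, and no exchange beats 140.

140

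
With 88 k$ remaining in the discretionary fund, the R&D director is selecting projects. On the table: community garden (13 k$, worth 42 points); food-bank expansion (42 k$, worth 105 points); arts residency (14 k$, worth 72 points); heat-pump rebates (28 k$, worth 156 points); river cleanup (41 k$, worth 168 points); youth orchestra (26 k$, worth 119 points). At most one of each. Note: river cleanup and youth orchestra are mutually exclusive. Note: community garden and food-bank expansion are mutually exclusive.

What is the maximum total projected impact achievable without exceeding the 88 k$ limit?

396

Filling by ratio: community garden + arts residency + heat-pump rebates + youth orchestra for 389, with 7 k$ left unused.
Replace community garden and youth orchestra with river cleanup: the trade gains 7 net, giving 396 at 83 k$.
Runner-up community garden + arts residency + heat-pump rebates + youth orchestra tops out at 389.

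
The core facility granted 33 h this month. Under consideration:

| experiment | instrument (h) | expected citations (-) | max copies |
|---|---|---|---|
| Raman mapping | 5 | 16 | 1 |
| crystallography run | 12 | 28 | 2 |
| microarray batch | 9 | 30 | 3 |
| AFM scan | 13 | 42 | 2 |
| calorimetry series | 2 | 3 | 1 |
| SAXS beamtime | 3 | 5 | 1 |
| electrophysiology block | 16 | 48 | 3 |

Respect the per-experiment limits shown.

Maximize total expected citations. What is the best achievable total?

Taking Raman mapping + 3×microarray batch: 32 h used, 106 in expected citations.
Nothing else within 33 h beats 106.

106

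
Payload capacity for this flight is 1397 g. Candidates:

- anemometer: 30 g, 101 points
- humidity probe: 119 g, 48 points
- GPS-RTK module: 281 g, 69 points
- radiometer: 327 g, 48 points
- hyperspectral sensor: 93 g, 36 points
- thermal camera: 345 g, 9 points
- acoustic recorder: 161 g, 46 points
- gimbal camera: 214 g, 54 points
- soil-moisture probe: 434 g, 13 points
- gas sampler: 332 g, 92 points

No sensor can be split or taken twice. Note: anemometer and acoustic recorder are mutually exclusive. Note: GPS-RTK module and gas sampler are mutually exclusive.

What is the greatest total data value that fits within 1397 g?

By data value per g: anemometer 3.37, humidity probe 0.40, hyperspectral sensor 0.39 lead.
Anemometer + humidity probe + radiometer + hyperspectral sensor + gimbal camera + gas sampler uses 1115 of the 1397 g and totals 379.
Nothing else feasible within 1397 g beats 379.

379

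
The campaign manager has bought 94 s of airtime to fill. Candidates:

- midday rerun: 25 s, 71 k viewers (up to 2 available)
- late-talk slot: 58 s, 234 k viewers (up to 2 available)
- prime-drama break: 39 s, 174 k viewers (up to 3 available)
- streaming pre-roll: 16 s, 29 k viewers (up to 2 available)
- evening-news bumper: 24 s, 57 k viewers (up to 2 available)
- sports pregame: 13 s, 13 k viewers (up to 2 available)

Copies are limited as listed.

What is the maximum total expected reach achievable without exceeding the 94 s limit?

377

2×prime-drama break + streaming pre-roll uses 94 of the 94 s and totals 377.
That's the maximum — no swap from here does better than 377.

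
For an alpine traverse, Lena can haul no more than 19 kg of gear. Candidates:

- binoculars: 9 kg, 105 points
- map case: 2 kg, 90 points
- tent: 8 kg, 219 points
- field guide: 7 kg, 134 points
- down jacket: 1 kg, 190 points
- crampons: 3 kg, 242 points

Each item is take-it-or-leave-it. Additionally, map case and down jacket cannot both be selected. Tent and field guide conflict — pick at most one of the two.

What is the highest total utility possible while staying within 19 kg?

By utility per kg: down jacket 190.00, crampons 80.67, map case 45.00 lead.
Best packing: tent + down jacket + crampons — 12 kg, 651 total.
The closest alternative, field guide + down jacket + crampons, reaches only 566.

651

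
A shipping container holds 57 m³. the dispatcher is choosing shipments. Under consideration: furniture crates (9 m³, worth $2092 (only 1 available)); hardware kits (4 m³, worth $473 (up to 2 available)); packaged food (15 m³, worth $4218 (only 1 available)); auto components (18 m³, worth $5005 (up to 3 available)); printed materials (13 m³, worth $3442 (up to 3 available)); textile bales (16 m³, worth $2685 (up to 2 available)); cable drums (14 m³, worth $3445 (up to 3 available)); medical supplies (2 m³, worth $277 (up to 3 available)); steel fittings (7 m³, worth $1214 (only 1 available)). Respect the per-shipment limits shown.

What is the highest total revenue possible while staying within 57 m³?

Greedy by ratio would take packaged food + 2×auto components + 3×medical supplies: 57 m³ used, total 15059.
Replace packaged food and auto components and 3×medical supplies with 3×printed materials: the trade gains 272 net, giving 15331 at 57 m³.

15331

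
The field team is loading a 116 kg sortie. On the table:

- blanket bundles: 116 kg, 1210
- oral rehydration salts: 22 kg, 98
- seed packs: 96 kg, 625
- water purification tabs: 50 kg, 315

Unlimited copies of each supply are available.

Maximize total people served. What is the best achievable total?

Taking blanket bundles: 116 kg used, 1210 in people served.
No other feasible combination exceeds 1210.

1210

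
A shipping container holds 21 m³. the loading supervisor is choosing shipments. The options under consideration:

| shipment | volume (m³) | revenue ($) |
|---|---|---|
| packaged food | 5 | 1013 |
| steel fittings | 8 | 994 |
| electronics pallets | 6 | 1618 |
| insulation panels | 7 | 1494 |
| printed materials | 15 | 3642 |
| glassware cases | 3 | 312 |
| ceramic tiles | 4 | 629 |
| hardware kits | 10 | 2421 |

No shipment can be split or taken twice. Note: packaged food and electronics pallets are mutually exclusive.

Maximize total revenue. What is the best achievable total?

Taking electronics pallets + printed materials: 21 m³ used, 5260 in revenue.
Runner-up electronics pallets + ceramic tiles + hardware kits tops out at 4668.

5260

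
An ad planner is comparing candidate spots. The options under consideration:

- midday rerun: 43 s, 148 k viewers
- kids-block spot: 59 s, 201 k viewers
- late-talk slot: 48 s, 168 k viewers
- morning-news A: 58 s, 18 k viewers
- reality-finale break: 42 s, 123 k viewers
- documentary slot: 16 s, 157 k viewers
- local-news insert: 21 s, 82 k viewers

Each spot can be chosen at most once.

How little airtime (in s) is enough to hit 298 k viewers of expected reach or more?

59

Look for the lowest-airtime combination reaching 298.
midday rerun + documentary slot reaches 305 using 59 s.
Below 59 s the best achievable stays under 298.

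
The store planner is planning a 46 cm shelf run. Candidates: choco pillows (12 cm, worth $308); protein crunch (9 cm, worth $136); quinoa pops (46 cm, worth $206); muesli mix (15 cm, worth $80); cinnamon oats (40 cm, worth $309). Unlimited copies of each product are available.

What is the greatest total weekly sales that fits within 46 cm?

1060

Ranking by ratio (weekly sales/cm): choco pillows 25.67, protein crunch 15.11, cinnamon oats 7.72, muesli mix 5.33.
Best packing: 3×choco pillows + protein crunch — 45 cm, 1060 total.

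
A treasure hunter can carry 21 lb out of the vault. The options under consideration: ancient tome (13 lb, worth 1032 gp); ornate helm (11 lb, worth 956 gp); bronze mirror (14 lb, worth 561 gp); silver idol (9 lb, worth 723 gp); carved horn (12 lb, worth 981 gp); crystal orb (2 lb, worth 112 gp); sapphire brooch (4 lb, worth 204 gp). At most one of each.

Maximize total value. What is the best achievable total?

1704

By value per lb: ornate helm 86.91, carved horn 81.75, silver idol 80.33, ancient tome 79.38 lead.
Taking the top-ratio items first gives ornate helm + silver idol for 1679 (20 lb).
Dropping ornate helm frees 11 lb; slotting in carved horn (12 lb) lifts the total to 1704 at 21 lb.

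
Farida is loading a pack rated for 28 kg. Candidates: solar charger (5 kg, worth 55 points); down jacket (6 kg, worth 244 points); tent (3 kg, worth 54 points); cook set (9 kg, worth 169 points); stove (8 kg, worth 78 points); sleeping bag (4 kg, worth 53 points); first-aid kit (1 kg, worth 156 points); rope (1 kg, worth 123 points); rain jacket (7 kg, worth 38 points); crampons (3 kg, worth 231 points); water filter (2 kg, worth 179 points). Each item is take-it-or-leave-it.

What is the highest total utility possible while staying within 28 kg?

The ratio heuristic lands on down jacket + tent + cook set + first-aid kit + rope + crampons + water filter (1156) but leaves 3 kg idle.
Dropping tent frees 3 kg; slotting in solar charger (5 kg) lifts the total to 1157 at 27 kg.

1157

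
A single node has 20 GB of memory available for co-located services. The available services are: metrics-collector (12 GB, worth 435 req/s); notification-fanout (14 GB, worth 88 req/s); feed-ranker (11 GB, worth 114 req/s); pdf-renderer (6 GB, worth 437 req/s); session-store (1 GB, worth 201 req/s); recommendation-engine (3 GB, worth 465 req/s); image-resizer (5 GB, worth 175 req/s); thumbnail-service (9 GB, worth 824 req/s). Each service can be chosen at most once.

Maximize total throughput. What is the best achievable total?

1927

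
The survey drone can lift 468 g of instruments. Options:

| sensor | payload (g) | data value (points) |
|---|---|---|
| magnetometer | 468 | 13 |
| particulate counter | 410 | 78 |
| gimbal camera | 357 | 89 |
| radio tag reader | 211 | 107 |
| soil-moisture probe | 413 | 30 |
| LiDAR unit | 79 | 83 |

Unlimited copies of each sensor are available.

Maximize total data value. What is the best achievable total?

415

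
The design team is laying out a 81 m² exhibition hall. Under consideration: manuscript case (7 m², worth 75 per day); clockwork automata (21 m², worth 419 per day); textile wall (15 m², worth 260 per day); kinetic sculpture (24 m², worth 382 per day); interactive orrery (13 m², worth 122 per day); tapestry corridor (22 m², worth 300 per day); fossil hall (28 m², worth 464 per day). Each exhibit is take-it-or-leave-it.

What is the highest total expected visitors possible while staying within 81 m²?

1340

Greedy by ratio would take manuscript case + clockwork automata + textile wall + fossil hall: 71 m² used, total 1218.
The 15 m² tied up in textile wall is better spent on kinetic sculpture — total rises to 1340 (80 m²).
An exhaustive check of the 128 subsets confirms 1340.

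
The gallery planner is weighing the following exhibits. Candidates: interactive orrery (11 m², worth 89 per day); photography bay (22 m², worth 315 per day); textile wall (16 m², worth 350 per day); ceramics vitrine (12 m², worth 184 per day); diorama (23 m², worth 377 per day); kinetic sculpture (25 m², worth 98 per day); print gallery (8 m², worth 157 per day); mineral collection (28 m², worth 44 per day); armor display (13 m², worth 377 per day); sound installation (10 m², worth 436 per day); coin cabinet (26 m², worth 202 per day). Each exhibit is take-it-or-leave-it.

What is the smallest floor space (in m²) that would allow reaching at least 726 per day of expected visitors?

23

Look for the lowest-floor combination reaching 726.
Taking armor display + sound installation gives 813 (≥ 726) for 23 m².
Below 23 m² the best achievable stays under 726.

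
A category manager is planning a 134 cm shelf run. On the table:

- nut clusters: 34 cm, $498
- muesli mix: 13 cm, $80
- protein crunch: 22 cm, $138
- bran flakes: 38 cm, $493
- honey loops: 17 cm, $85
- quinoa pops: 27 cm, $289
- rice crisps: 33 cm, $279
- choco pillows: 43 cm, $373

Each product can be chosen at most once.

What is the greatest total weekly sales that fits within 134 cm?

1559

Taking nut clusters + bran flakes + quinoa pops + rice crisps: 132 cm used, 1559 in weekly sales.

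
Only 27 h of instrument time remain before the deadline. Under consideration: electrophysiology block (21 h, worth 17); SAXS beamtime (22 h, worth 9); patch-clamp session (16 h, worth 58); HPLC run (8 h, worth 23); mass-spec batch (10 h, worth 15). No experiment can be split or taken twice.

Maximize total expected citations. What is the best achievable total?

Best packing: patch-clamp session + HPLC run — 24 h, 81 total.
Nothing else within 27 h beats 81.

81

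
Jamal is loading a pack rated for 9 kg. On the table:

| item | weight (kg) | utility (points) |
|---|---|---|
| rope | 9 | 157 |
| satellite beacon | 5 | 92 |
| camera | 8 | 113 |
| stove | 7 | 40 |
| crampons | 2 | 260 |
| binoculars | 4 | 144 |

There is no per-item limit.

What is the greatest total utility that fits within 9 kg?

Taking 4×crampons: 8 kg used, 1040 in utility.

1040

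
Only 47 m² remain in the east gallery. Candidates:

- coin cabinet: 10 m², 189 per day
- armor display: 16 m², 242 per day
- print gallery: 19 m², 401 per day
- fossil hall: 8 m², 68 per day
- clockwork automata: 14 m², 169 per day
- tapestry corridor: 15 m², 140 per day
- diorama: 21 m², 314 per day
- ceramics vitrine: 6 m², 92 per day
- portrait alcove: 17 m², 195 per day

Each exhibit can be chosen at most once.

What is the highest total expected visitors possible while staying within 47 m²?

A density-first pass picks coin cabinet + print gallery + fossil hall + ceramics vitrine — 750 at 43 m².
Replace fossil hall and ceramics vitrine with armor display: the trade gains 82 net, giving 832 at 45 m².

832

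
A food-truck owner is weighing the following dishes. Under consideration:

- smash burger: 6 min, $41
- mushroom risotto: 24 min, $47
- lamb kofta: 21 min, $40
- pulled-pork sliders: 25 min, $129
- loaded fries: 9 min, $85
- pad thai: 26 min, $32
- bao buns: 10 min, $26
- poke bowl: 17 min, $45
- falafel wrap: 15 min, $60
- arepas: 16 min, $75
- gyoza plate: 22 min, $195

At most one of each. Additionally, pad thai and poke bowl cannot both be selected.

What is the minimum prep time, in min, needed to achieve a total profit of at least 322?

46

Minimise min subject to total profit ≥ 322.
loaded fries + falafel wrap + gyoza plate reaches 340 using 46 min.
Any bundle with less than 46 min falls short of 322.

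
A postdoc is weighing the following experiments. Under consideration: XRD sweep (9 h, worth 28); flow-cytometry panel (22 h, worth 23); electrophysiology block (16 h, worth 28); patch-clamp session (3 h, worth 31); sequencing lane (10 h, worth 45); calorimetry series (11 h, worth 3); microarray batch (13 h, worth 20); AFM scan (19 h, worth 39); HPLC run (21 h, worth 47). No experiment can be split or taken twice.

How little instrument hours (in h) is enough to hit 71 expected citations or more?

Look for the lowest-instrument combination reaching 71.
patch-clamp session + sequencing lane: 76 expected citations at 13 h.
No combination under 13 h hits 71.

13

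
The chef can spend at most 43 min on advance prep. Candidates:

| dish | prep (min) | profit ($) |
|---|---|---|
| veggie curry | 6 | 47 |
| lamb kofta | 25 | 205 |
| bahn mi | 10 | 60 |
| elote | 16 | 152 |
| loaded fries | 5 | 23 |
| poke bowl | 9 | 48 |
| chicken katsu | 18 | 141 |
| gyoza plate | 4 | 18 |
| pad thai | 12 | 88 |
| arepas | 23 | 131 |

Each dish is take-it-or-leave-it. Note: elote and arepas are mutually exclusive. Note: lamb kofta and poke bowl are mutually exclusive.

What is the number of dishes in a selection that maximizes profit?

Best achievable profit is 357.
lamb kofta + elote hits 357 at 41 min.
All optima have 2 dishes.

2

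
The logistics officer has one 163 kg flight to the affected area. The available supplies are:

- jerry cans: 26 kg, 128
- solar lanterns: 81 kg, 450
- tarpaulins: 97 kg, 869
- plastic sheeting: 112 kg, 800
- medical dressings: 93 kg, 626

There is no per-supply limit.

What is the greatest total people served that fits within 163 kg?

Best packing: 2×jerry cans + tarpaulins — 149 kg, 1125 total.
Every other selection either busts 163 kg or fails to beat 1125.

1125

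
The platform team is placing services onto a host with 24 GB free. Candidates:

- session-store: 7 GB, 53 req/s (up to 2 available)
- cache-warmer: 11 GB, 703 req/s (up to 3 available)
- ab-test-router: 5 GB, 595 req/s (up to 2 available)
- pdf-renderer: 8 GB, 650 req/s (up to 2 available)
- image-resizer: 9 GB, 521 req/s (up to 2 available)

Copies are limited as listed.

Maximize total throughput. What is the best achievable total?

1948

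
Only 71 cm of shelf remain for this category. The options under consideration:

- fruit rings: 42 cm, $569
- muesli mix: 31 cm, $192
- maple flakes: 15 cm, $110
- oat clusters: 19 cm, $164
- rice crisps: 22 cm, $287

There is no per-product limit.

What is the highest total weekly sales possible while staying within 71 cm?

861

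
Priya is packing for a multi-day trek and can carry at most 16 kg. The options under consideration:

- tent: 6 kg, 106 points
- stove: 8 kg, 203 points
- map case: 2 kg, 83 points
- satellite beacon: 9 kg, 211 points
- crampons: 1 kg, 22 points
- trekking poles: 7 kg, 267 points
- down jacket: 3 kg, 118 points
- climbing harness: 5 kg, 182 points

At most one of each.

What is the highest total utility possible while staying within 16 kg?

By utility per kg: map case 41.50, down jacket 39.33, trekking poles 38.14, climbing harness 36.40 lead.
Filling by ratio: map case + crampons + trekking poles + down jacket for 490, with 3 kg left unused.
The 2 kg tied up in map case is better spent on climbing harness — total rises to 589 (16 kg).
Next best is trekking poles + down jacket + climbing harness at 567 (15 kg) — short by 22.

589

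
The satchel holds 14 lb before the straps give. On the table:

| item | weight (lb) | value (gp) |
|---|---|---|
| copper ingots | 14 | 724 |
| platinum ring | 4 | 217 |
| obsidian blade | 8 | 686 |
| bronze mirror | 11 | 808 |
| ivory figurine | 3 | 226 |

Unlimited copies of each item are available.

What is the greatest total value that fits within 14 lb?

1138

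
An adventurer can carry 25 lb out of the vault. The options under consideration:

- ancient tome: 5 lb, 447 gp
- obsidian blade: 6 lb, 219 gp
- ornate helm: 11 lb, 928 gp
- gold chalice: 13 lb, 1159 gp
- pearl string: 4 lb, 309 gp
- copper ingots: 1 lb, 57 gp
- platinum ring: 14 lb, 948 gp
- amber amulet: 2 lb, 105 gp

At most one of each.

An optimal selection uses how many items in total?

The maximum value within 25 lb is 2144.
ornate helm + gold chalice + copper ingots hits 2144 at 25 lb.
Any selection reaching 2144 contains exactly 3 items.

3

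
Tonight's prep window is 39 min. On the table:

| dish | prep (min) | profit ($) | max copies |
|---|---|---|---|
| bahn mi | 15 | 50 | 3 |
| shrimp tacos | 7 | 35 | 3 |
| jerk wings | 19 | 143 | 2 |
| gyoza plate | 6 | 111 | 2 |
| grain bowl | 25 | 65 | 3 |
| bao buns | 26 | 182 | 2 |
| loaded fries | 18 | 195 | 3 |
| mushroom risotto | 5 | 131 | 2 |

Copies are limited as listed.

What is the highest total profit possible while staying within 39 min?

Ranking by ratio (profit/min): mushroom risotto 26.20, gyoza plate 18.50, loaded fries 10.83, jerk wings 7.53.
The ratio heuristic lands on 2×shrimp tacos + 2×gyoza plate + 2×mushroom risotto (554) but leaves 3 min idle.
Replace 2×shrimp tacos and gyoza plate with loaded fries: the trade gains 14 net, giving 568 at 34 min.
That's the maximum — no swap from here does better than 568.

568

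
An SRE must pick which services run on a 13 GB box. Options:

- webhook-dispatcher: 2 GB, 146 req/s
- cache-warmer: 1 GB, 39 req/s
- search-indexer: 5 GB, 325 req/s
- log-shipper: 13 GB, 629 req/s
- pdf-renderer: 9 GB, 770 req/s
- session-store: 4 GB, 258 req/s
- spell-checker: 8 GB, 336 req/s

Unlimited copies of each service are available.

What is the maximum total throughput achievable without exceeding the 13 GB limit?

1062

Best packing: 2×webhook-dispatcher + pdf-renderer — 13 GB, 1062 total.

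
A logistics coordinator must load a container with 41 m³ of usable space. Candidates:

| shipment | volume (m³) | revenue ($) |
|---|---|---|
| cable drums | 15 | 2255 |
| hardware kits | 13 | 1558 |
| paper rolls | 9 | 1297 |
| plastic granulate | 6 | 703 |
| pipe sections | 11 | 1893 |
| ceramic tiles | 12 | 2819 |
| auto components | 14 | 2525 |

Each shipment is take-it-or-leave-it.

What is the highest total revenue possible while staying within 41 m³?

Ranking by ratio (revenue/m³): ceramic tiles 234.92, auto components 180.36, pipe sections 172.09.
Filling by ratio: pipe sections + ceramic tiles + auto components for 7237, with 4 m³ left unused.
Replace pipe sections with cable drums: the trade gains 362 net, giving 7599 at 41 m³.
Next best is paper rolls + plastic granulate + ceramic tiles + auto components at 7344 (41 m³) — short by 255.

7599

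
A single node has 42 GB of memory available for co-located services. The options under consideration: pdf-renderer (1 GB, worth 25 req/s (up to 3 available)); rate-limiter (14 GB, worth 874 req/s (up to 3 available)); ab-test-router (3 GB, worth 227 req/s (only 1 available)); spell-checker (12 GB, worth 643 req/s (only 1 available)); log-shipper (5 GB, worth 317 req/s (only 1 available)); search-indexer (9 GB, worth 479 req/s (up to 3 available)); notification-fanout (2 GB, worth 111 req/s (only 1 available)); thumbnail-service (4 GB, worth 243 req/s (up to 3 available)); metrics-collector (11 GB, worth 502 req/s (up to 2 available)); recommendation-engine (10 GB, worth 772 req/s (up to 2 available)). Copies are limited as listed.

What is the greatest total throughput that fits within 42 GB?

2962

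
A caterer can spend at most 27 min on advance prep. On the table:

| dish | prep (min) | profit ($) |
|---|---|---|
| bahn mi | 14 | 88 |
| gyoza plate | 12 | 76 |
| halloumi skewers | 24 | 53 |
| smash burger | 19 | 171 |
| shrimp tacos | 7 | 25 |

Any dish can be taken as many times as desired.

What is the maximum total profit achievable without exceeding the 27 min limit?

Ranking by ratio (profit/min): smash burger 9.00, gyoza plate 6.33, bahn mi 6.29.
Smash burger + shrimp tacos uses 26 of the 27 min and totals 196.
The spare 1 min is too small for any remaining dish, and no exchange beats 196.

196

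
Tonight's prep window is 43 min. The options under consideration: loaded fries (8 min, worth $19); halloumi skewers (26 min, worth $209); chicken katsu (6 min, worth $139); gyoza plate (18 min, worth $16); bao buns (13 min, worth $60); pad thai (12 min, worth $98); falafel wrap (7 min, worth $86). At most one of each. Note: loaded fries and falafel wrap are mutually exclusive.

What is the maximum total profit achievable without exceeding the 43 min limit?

By profit per min: chicken katsu 23.17, falafel wrap 12.29, pad thai 8.17 lead.
A density-first pass picks chicken katsu + bao buns + pad thai + falafel wrap — 383 at 38 min.
Replace bao buns and pad thai with halloumi skewers: the trade gains 51 net, giving 434 at 39 min.

434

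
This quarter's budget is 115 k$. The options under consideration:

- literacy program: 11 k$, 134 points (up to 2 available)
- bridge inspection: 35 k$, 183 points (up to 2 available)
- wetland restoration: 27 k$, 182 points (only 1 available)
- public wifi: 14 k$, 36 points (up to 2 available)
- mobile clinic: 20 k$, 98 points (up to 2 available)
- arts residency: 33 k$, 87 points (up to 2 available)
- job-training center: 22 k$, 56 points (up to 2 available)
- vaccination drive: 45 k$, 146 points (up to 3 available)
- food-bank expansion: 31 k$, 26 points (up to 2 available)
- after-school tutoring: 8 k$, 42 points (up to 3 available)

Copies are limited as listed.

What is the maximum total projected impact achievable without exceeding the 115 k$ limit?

773

Ranking by ratio (projected impact/k$): literacy program 12.18, wetland restoration 6.74, after-school tutoring 5.25, bridge inspection 5.23.
Taking the top-ratio projects first gives 2×literacy program + bridge inspection + wetland restoration + 3×after-school tutoring for 759 (108 k$).
The 16 k$ tied up in 2×after-school tutoring is better spent on mobile clinic — total rises to 773 (112 k$).
Every other selection either busts 115 k$ or exceeds an availability limit or fails to beat 773.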